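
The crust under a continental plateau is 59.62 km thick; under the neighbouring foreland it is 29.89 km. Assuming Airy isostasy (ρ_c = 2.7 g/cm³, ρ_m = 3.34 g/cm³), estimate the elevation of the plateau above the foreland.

5.7 km

Excess crust Δ = 59.62 km − 29.89 km = 29.73 km, split between elevation h and root r with h + r = Δ.
Airy balance ρ_c h = (ρ_m − ρ_c) r gives r = h ρ_c/(ρ_m − ρ_c), so h (1 + ρ_c/(ρ_m − ρ_c)) = Δ, i.e. h = Δ (ρ_m − ρ_c)/ρ_m.
h = 29.73 km × 0.64/3.34 = 5.7 km.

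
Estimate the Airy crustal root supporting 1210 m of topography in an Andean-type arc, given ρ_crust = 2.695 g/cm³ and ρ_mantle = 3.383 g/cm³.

Balancing pressure at the compensation depth: the weight of the topography is balanced by the buoyancy of the root, ρ_c h = (ρ_m − ρ_c) r.
r = h · ρ_c / (ρ_m − ρ_c) = 1210 m × 2.695 / (3.383 − 2.695) = 4740 m.

4740 m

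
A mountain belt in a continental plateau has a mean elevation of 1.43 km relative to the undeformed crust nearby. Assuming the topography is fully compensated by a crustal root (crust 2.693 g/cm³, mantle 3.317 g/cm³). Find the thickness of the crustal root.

6.17 km

By Archimedes' principle applied to the lithosphere: the weight of the topography is balanced by the buoyancy of the root, ρ_c h = (ρ_m − ρ_c) r.
r = h · ρ_c / (ρ_m − ρ_c) = 1.43 km × 2.693 / (3.317 − 2.693) = 6.17 km.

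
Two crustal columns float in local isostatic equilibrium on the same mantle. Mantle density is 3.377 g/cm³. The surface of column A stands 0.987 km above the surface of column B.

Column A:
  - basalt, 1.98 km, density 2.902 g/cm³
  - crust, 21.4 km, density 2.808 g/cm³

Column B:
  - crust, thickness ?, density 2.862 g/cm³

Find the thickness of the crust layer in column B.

19 km

Take the compensation level at the base of the deeper column (depth z_c below the surface of column A) and equate Σ ρ_i t_i down to z_c; mantle fills any gap and the z_c terms cancel.
Column A: 1.98×2.902 + 21.4×2.808 + (z_c − 23.38)×3.377
Column B: 0.987×0 + x×2.862 + (z_c − 0.987 − 0 − x)×3.377
The z_c×3.377 term appears on both sides and cancels. Collect the known terms of each column as K = Σ(ρt)_known − 3.377 × (depth of known layers): K_A = 65.83716 − 3.377×23.38 = −13.1171; K_B = 0 − 3.377×(0.987 + 0) = −3.333099.
Balance: K_A = K_B − x×(3.377 − 2.862), so x = (K_B − K_A)/(3.377 − 2.862) = 9.784/0.515 = 19 km.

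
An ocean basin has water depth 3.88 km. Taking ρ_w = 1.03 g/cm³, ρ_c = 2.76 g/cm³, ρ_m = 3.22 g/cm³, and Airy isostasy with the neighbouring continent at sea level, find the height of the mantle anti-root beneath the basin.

For local isostatic compensation: replacing crust with seawater at the top is compensated by replacing crust with mantle at the base: d (ρ_c − ρ_w) = a (ρ_m − ρ_c).
a = d (ρ_c − ρ_w)/(ρ_m − ρ_c) = 3.88 km × 1.73/0.46 = 14.6 km.

14.6 km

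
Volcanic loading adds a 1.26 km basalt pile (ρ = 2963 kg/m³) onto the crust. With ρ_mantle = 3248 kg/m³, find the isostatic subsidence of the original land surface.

Subaerial loading: s = t ρ_load / ρ_m.
s = 1.26 km × 2963/3248 = 1.15 km.

1.15 km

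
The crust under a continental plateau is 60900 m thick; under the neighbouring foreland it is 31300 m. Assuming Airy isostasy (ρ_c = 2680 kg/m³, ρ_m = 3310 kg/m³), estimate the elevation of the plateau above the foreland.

Excess crust Δ = 60900 m − 31300 m = 29600 m, split between elevation h and root r with h + r = Δ.
Airy balance ρ_c h = (ρ_m − ρ_c) r gives r = h ρ_c/(ρ_m − ρ_c), so h (1 + ρ_c/(ρ_m − ρ_c)) = Δ, i.e. h = Δ (ρ_m − ρ_c)/ρ_m.
h = 29600 m × 630/3310 = 5630 m.

5630 m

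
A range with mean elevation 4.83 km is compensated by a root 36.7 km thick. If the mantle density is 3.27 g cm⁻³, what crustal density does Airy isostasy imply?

2.89 g cm⁻³

ρ_c h = (ρ_m − ρ_c) r → ρ_c (h + r) = ρ_m r → ρ_c = ρ_m r / (h + r).
ρ_c = 3.27 × 36.7 km / (4.83 km + 36.7 km) = 2.89 g cm⁻³.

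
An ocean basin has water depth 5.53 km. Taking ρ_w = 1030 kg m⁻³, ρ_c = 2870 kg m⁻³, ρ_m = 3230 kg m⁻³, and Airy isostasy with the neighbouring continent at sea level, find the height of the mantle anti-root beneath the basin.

Balancing pressure at the compensation depth: replacing crust with seawater at the top is compensated by replacing crust with mantle at the base: d (ρ_c − ρ_w) = a (ρ_m − ρ_c).
a = d (ρ_c − ρ_w)/(ρ_m − ρ_c) = 5.53 km × 1840/360 = 28.3 km.

28.3 km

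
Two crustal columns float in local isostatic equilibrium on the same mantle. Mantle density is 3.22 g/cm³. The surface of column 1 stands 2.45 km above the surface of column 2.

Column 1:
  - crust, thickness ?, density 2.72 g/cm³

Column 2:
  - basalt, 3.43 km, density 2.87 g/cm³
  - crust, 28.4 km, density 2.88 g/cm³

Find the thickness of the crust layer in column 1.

37.5 km

Take the compensation level at the base of the deeper column (depth z_c below the surface of column 1) and equate Σ ρ_i t_i down to z_c; mantle fills any gap and the z_c terms cancel.
Column 1: x×2.72 + (z_c − 0 − x)×3.22
Column 2: 2.45×0 + 3.43×2.87 + 28.4×2.88 + (z_c − 2.45 − 31.83)×3.22
The z_c×3.22 term appears on both sides and cancels. Collect the known terms of each column as K = Σ(ρt)_known − 3.22 × (depth of known layers): K_1 = 0 − 3.22×0 = 0; K_2 = 91.6361 − 3.22×(2.45 + 31.83) = −18.7455.
Balance: K_1 − x×(3.22 − 2.72) = K_2, so x = (K_1 − K_2)/(3.22 − 2.72) = 18.7455/0.5 = 37.5 km.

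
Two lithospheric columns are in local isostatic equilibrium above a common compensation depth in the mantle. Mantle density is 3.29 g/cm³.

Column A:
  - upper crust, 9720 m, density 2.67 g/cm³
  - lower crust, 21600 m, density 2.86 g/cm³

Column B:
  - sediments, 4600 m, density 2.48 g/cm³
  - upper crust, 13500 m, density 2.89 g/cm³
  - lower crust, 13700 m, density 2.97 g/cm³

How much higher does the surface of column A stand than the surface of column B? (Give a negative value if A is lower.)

548 m

For any compensation level in the mantle, the mantle terms cancel and isostasy reduces to e = (Σt_A − Σt_B) − (Σ(ρt)_A − Σ(ρt)_B) / ρ_m.
Σt_A = 31320 m; Σt_B = 31800 m; Σ(ρt)_A = 87728.4; Σ(ρt)_B = 91112 (in m·g/cm³).
e = (31320 − 31800) − (87728.4 − 91112) / 3.29 = 548 m.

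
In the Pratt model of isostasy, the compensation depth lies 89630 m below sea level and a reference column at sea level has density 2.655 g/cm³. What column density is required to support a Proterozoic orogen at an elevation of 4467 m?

2.53 g/cm³

Pratt balance: ρ_ref D = ρ (D + h).
ρ = ρ_ref D/(D + h) = 2.655 × 89630 m/(89630 m + 4467 m) = 2.53 g/cm³.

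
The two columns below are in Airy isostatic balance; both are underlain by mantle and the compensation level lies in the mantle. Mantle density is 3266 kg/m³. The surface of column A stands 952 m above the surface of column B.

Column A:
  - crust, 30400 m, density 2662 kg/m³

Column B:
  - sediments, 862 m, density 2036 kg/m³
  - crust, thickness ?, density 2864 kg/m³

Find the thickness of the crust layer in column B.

Take the compensation level at the base of the deeper column (depth z_c below the surface of column A) and equate Σ ρ_i t_i down to z_c; mantle fills any gap and the z_c terms cancel.
Column A: 30400×2662 + (z_c − 30400)×3266
Column B: 952×0 + 862×2036 + x×2864 + (z_c − 952 − 862 − x)×3266
The z_c×3266 term appears on both sides and cancels. Collect the known terms of each column as K = Σ(ρt)_known − 3266 × (depth of known layers): K_A = 80924800 − 3266×30400 = −18361600; K_B = 1755032 − 3266×(952 + 862) = −4169492.
Balance: K_A = K_B − x×(3266 − 2864), so x = (K_B − K_A)/(3266 − 2864) = 14192100/402 = 35300 m.

35300 m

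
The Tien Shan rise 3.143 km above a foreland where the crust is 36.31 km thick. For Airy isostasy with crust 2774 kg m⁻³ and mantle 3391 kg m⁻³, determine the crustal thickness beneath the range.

53.6 km

Root depth r = h ρ_c / (ρ_m − ρ_c) = 3.143 km × 2774 / 617 = 14.13 km.
Total thickness = T + h + r = 36.31 km + 3.143 km + 14.13 km = 53.6 km.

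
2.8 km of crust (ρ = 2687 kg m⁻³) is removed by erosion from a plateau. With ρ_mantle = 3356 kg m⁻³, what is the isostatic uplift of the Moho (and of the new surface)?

Unloading: uplift u = e ρ_c/ρ_m = 2.8 km × 2687/3356 = 2.24 km.

2.24 km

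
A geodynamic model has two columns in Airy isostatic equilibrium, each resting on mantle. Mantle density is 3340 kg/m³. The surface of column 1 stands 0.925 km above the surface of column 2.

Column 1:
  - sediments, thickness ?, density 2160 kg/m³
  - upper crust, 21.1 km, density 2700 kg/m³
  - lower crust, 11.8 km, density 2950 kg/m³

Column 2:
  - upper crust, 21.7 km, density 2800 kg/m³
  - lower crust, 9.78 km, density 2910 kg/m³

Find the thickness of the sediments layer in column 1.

Take the compensation level at the base of the deeper column (depth z_c below the surface of column 1) and equate Σ ρ_i t_i down to z_c; mantle fills any gap and the z_c terms cancel.
Column 1: x×2160 + 21.1×2700 + 11.8×2950 + (z_c − 32.9 − x)×3340
Column 2: 0.925×0 + 21.7×2800 + 9.78×2910 + (z_c − 0.925 − 31.48)×3340
The z_c×3340 term appears on both sides and cancels. Collect the known terms of each column as K = Σ(ρt)_known − 3340 × (depth of known layers): K_1 = 91780 − 3340×32.9 = −18106; K_2 = 89219.8 − 3340×(0.925 + 31.48) = −19012.9.
Balance: K_1 − x×(3340 − 2160) = K_2, so x = (K_1 − K_2)/(3340 − 2160) = 906.9/1180 = 0.769 km.

0.769 km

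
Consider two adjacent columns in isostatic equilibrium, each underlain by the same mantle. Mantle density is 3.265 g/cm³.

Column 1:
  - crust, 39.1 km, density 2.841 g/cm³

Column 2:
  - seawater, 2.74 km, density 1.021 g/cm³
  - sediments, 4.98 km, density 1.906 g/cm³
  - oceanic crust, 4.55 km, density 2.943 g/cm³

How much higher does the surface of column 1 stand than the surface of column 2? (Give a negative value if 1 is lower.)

For any compensation level in the mantle, the mantle terms cancel and isostasy reduces to e = (Σt_1 − Σt_2) − (Σ(ρt)_1 − Σ(ρt)_2) / ρ_m.
Σt_1 = 39.1 km; Σt_2 = 12.27 km; Σ(ρt)_1 = 111.0831; Σ(ρt)_2 = 25.68007 (in km·g/cm³).
e = (39.1 − 12.27) − (111.0831 − 25.68007) / 3.265 = 0.673 km.

0.673 km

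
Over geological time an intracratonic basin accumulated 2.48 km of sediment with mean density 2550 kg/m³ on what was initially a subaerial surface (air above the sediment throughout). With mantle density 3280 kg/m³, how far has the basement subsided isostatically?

1.93 km

Subaerial load: s = t ρ_sed / ρ_m = 2.48 km × 2550/3280 = 1.93 km.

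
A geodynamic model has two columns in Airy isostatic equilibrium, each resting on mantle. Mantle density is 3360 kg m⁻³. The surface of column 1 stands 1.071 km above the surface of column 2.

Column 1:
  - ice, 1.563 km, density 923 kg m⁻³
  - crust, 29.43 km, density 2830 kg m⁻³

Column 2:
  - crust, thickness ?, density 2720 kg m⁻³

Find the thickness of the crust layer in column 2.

24.7 km

Take the compensation level at the base of the deeper column (depth z_c below the surface of column 1) and equate Σ ρ_i t_i down to z_c; mantle fills any gap and the z_c terms cancel.
Column 1: 1.563×923 + 29.43×2830 + (z_c − 30.993)×3360
Column 2: 1.071×0 + x×2720 + (z_c − 1.071 − 0 − x)×3360
The z_c×3360 term appears on both sides and cancels. Collect the known terms of each column as K = Σ(ρt)_known − 3360 × (depth of known layers): K_1 = 84729.549 − 3360×30.993 = −19406.931; K_2 = 0 − 3360×(1.071 + 0) = −3598.56.
Balance: K_1 = K_2 − x×(3360 − 2720), so x = (K_2 − K_1)/(3360 − 2720) = 15808.4/640 = 24.7 km.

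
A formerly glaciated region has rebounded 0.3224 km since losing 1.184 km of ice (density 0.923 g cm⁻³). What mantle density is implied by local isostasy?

3.39 g cm⁻³

ρ_m = ρ_ice t / u = 0.923 × 1.184 km/0.3224 km = 3.39 g cm⁻³.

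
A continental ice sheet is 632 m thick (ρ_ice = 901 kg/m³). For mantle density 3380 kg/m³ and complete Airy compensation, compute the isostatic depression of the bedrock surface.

168 m

In Airy isostatic equilibrium: the ice load ρ_ice t is balanced by mantle displaced below, ρ_m s.
s = t ρ_ice / ρ_m = 632 m × 901/3380 = 168 m.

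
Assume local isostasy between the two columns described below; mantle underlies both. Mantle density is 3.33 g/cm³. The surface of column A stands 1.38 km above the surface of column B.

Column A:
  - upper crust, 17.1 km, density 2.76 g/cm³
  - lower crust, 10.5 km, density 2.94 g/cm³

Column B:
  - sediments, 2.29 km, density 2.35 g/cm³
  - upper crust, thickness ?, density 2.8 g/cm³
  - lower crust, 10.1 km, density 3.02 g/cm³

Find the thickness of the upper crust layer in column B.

Take the compensation level at the base of the deeper column (depth z_c below the surface of column A) and equate Σ ρ_i t_i down to z_c; mantle fills any gap and the z_c terms cancel.
Column A: 17.1×2.76 + 10.5×2.94 + (z_c − 27.6)×3.33
Column B: 1.38×0 + 2.29×2.35 + x×2.8 + 10.1×3.02 + (z_c − 1.38 − 12.39 − x)×3.33
The z_c×3.33 term appears on both sides and cancels. Collect the known terms of each column as K = Σ(ρt)_known − 3.33 × (depth of known layers): K_A = 78.066 − 3.33×27.6 = −13.842; K_B = 35.8835 − 3.33×(1.38 + 12.39) = −9.9706.
Balance: K_A = K_B − x×(3.33 − 2.8), so x = (K_B − K_A)/(3.33 − 2.8) = 3.8714/0.53 = 7.3 km.

7.3 km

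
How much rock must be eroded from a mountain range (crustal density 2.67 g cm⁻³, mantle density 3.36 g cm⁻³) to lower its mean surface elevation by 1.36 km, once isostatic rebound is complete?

Net drop Δ = e − u = e − e ρ_c/ρ_m = e (ρ_m − ρ_c)/ρ_m.
e = Δ ρ_m/(ρ_m − ρ_c) = 1.36 km × 3.36/0.69 = 6.62 km.

6.62 km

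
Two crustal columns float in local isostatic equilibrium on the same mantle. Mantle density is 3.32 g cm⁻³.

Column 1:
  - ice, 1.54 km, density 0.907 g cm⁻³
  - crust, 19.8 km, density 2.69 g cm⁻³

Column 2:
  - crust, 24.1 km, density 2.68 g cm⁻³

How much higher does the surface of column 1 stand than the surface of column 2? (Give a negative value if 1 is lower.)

0.231 km

For any compensation level in the mantle, the mantle terms cancel and isostasy reduces to e = (Σt_1 − Σt_2) − (Σ(ρt)_1 − Σ(ρt)_2) / ρ_m.
Σt_1 = 21.34 km; Σt_2 = 24.1 km; Σ(ρt)_1 = 54.65878; Σ(ρt)_2 = 64.588 (in km·g cm⁻³).
e = (21.34 − 24.1) − (54.65878 − 64.588) / 3.32 = 0.231 km.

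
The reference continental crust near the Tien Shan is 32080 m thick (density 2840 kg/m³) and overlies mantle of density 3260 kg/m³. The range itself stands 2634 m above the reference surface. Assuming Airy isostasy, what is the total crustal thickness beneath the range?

Root depth r = h ρ_c / (ρ_m − ρ_c) = 2634 m × 2840 / 420 = 17810 m.
Total thickness = T + h + r = 32080 m + 2634 m + 17810 m = 52500 m.

52500 m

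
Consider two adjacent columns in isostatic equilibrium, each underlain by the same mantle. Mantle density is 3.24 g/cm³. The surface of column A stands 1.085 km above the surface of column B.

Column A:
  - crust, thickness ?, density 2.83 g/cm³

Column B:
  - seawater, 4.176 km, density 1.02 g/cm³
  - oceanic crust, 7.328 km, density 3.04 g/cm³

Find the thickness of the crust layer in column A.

Take the compensation level at the base of the deeper column (depth z_c below the surface of column A) and equate Σ ρ_i t_i down to z_c; mantle fills any gap and the z_c terms cancel.
Column A: x×2.83 + (z_c − 0 − x)×3.24
Column B: 1.085×0 + 4.176×1.02 + 7.328×3.04 + (z_c − 1.085 − 11.504)×3.24
The z_c×3.24 term appears on both sides and cancels. Collect the known terms of each column as K = Σ(ρt)_known − 3.24 × (depth of known layers): K_A = 0 − 3.24×0 = 0; K_B = 26.53664 − 3.24×(1.085 + 11.504) = −14.25172.
Balance: K_A − x×(3.24 − 2.83) = K_B, so x = (K_A − K_B)/(3.24 − 2.83) = 14.2517/0.41 = 34.8 km.

34.8 km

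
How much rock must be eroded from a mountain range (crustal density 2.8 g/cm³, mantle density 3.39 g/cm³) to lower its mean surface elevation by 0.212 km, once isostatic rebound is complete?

1.22 km

Net drop Δ = e − u = e − e ρ_c/ρ_m = e (ρ_m − ρ_c)/ρ_m.
e = Δ ρ_m/(ρ_m − ρ_c) = 0.212 km × 3.39/0.59 = 1.22 km.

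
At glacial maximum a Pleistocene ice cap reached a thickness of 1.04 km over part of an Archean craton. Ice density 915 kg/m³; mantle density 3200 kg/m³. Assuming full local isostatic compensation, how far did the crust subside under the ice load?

By Archimedes' principle applied to the lithosphere: the ice load ρ_ice t is balanced by mantle displaced below, ρ_m s.
s = t ρ_ice / ρ_m = 1.04 km × 915/3200 = 0.297 km.

0.297 km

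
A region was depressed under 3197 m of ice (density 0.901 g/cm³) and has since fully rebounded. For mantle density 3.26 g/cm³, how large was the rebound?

Removing the load lets mantle flow back in; uplift u satisfies ρ_ice t = ρ_m u.
u = t ρ_ice/ρ_m = 3197 m × 0.901/3.26 = 884 m.

884 m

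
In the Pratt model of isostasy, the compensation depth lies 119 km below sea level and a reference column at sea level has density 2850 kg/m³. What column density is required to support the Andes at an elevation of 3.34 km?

2770 kg/m³

Pratt balance: ρ_ref D = ρ (D + h).
ρ = ρ_ref D/(D + h) = 2850 × 119 km/(119 km + 3.34 km) = 2770 kg/m³.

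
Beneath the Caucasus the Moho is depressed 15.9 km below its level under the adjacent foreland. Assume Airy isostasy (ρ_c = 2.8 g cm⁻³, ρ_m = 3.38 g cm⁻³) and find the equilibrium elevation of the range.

For local isostatic compensation: ρ_c h = (ρ_m − ρ_c) r.
h = r (ρ_m − ρ_c) / ρ_c = 15.9 km × (3.38 − 2.8) / 2.8 = 3.29 km.

3.29 km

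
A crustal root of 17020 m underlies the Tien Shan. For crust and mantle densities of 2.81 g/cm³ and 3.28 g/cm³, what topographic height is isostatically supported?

2850 m

Equating mass per unit area of the two columns: ρ_c h = (ρ_m − ρ_c) r.
h = r (ρ_m − ρ_c) / ρ_c = 17020 m × (3.28 − 2.81) / 2.81 = 2850 m.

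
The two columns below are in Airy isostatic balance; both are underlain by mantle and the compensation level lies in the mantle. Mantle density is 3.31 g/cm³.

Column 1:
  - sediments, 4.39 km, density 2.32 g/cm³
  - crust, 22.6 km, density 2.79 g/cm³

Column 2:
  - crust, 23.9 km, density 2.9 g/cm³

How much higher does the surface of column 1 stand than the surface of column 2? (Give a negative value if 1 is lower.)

For any compensation level in the mantle, the mantle terms cancel and isostasy reduces to e = (Σt_1 − Σt_2) − (Σ(ρt)_1 − Σ(ρt)_2) / ρ_m.
Σt_1 = 26.99 km; Σt_2 = 23.9 km; Σ(ρt)_1 = 73.2388; Σ(ρt)_2 = 69.31 (in km·g/cm³).
e = (26.99 − 23.9) − (73.2388 − 69.31) / 3.31 = 1.9 km.

1.9 km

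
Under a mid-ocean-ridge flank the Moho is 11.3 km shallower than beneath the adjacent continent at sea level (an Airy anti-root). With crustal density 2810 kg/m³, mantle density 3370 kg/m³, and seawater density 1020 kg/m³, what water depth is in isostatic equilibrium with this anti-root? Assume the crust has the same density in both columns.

3.54 km

Replacing a thickness d of crust by seawater at the top must be balanced by replacing crust with mantle at the base: d (ρ_c − ρ_w) = a (ρ_m − ρ_c).
d = a (ρ_m − ρ_c)/(ρ_c − ρ_w) = 11.3 km × 560/1790 = 3.54 km.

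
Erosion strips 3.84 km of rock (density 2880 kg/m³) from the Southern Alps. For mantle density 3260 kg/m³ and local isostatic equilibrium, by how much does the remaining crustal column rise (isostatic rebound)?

3.39 km

Unloading: uplift u = e ρ_c/ρ_m = 3.84 km × 2880/3260 = 3.39 km.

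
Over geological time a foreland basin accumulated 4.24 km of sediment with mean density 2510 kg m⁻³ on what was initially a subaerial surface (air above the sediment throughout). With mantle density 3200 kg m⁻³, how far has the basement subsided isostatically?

3.33 km

Subaerial load: s = t ρ_sed / ρ_m = 4.24 km × 2510/3200 = 3.33 km.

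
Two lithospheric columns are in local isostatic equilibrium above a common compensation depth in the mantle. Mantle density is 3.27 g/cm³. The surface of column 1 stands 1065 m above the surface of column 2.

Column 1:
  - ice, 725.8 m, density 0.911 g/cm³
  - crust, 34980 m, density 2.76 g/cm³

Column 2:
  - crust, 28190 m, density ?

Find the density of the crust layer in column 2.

Take the compensation level at the base of the deeper column (depth z_c below the surface of column 1) and equate Σ ρ_i t_i down to z_c; mantle fills any gap and the z_c terms cancel.
Column 1: 725.8×0.911 + 34980×2.76 + (z_c − 35705.8)×3.27
Column 2: 1065×0 + 28190×ρ + (z_c − 1065 − 28190)×3.27
The z_c×3.27 term appears on both sides and cancels. Collect the known terms of each column as K = Σ(ρt)_known − 3.27 × (depth of known layers): K_1 = 97206.0038 − 3.27×35705.8 = −19551.9622; K_2 = 0 − 3.27×(1065 + 28190) = −95663.85.
Balance: K_1 = K_2 + 28190×ρ, so ρ = (K_1 − K_2)/28190 = 76111.9/28190 = 2.7 g/cm³.

2.7 g/cm³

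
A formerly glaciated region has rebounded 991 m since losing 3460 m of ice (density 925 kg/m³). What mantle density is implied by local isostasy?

3230 kg/m³

ρ_m = ρ_ice t / u = 925 × 3460 m/991 m = 3230 kg/m³.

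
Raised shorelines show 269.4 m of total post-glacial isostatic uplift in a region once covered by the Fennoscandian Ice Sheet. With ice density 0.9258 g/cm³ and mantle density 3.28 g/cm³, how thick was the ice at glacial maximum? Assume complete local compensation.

u = t ρ_ice/ρ_m → t = u ρ_m/ρ_ice = 269.4 m × 3.28/0.9258 = 954 m.

954 m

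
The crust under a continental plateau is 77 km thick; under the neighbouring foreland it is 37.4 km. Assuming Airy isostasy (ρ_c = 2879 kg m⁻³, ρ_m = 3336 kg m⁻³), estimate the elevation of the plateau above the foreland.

Excess crust Δ = 77 km − 37.4 km = 39.6 km, split between elevation h and root r with h + r = Δ.
Airy balance ρ_c h = (ρ_m − ρ_c) r gives r = h ρ_c/(ρ_m − ρ_c), so h (1 + ρ_c/(ρ_m − ρ_c)) = Δ, i.e. h = Δ (ρ_m − ρ_c)/ρ_m.
h = 39.6 km × 457/3336 = 5.42 km.

5.42 km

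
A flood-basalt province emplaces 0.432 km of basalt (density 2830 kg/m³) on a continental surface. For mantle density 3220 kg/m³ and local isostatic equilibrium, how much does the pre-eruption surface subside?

Subaerial loading: s = t ρ_load / ρ_m.
s = 0.432 km × 2830/3220 = 0.38 km.

0.38 km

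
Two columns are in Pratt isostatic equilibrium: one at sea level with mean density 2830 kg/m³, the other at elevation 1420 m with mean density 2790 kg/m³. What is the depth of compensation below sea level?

ρ_ref D = ρ (D + h) → D (ρ_ref − ρ) = ρ h.
D = ρ h/(ρ_ref − ρ) = 2790 × 1420 m/(2830 − 2790) = 99000 m.

99000 m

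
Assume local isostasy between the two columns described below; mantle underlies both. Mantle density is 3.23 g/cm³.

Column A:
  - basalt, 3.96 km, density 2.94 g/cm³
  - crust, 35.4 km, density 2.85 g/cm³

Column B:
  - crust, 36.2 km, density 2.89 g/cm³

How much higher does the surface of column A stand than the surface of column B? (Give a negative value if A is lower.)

For any compensation level in the mantle, the mantle terms cancel and isostasy reduces to e = (Σt_A − Σt_B) − (Σ(ρt)_A − Σ(ρt)_B) / ρ_m.
Σt_A = 39.36 km; Σt_B = 36.2 km; Σ(ρt)_A = 112.5324; Σ(ρt)_B = 104.618 (in km·g/cm³).
e = (39.36 − 36.2) − (112.5324 − 104.618) / 3.23 = 0.71 km.

0.71 km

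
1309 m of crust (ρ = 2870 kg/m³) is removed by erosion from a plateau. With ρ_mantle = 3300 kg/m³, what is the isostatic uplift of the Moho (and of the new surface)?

Unloading: uplift u = e ρ_c/ρ_m = 1309 m × 2870/3300 = 1140 m.

1140 m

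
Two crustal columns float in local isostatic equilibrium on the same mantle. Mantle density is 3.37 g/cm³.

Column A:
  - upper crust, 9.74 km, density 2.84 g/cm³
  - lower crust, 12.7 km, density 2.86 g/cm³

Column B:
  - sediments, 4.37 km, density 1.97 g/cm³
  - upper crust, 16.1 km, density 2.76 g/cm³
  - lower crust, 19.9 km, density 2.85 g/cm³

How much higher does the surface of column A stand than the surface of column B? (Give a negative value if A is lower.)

For any compensation level in the mantle, the mantle terms cancel and isostasy reduces to e = (Σt_A − Σt_B) − (Σ(ρt)_A − Σ(ρt)_B) / ρ_m.
Σt_A = 22.44 km; Σt_B = 40.37 km; Σ(ρt)_A = 63.9836; Σ(ρt)_B = 109.7599 (in km·g/cm³).
e = (22.44 − 40.37) − (63.9836 − 109.7599) / 3.37 = −4.35 km.

−4.35 km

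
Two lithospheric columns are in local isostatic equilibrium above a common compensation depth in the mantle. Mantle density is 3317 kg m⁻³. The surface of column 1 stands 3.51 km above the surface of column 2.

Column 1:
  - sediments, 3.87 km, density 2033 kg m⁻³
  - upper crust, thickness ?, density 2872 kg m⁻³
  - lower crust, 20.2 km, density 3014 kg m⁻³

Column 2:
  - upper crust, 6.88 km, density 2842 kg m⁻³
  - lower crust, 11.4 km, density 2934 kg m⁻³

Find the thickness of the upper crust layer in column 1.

Take the compensation level at the base of the deeper column (depth z_c below the surface of column 1) and equate Σ ρ_i t_i down to z_c; mantle fills any gap and the z_c terms cancel.
Column 1: 3.87×2033 + x×2872 + 20.2×3014 + (z_c − 24.07 − x)×3317
Column 2: 3.51×0 + 6.88×2842 + 11.4×2934 + (z_c − 3.51 − 18.28)×3317
The z_c×3317 term appears on both sides and cancels. Collect the known terms of each column as K = Σ(ρt)_known − 3317 × (depth of known layers): K_1 = 68750.51 − 3317×24.07 = −11089.68; K_2 = 53000.56 − 3317×(3.51 + 18.28) = −19276.87.
Balance: K_1 − x×(3317 − 2872) = K_2, so x = (K_1 − K_2)/(3317 − 2872) = 8187.19/445 = 18.4 km.

18.4 km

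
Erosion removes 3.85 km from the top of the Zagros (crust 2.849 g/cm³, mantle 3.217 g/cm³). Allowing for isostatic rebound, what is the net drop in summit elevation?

0.44 km

Rebound u = e ρ_c/ρ_m = 3.85 km × 2.849/3.217 = 3.41 km.
Net surface drop = e − u = 3.85 km − 3.41 km = e (ρ_m − ρ_c)/ρ_m = 0.44 km.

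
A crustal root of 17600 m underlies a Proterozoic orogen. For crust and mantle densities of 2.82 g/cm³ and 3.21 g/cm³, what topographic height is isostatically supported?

For local isostatic compensation: ρ_c h = (ρ_m − ρ_c) r.
h = r (ρ_m − ρ_c) / ρ_c = 17600 m × (3.21 − 2.82) / 2.82 = 2430 m.

2430 m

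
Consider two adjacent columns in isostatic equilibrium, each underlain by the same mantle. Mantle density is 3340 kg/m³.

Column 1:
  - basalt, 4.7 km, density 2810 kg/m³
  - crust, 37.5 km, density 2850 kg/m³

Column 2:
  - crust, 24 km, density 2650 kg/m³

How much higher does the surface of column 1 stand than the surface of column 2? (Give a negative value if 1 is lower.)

1.29 km

For any compensation level in the mantle, the mantle terms cancel and isostasy reduces to e = (Σt_1 − Σt_2) − (Σ(ρt)_1 − Σ(ρt)_2) / ρ_m.
Σt_1 = 42.2 km; Σt_2 = 24 km; Σ(ρt)_1 = 120082; Σ(ρt)_2 = 63600 (in km·kg/m³).
e = (42.2 − 24) − (120082 − 63600) / 3340 = 1.29 km.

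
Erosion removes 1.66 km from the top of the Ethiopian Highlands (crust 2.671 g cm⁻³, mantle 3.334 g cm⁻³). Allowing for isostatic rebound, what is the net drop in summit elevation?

Rebound u = e ρ_c/ρ_m = 1.66 km × 2.671/3.334 = 1.33 km.
Net surface drop = e − u = 1.66 km − 1.33 km = e (ρ_m − ρ_c)/ρ_m = 0.33 km.

0.33 km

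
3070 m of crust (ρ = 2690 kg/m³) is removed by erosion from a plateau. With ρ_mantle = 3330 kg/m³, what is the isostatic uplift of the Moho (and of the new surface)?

Unloading: uplift u = e ρ_c/ρ_m = 3070 m × 2690/3330 = 2480 m.

2480 m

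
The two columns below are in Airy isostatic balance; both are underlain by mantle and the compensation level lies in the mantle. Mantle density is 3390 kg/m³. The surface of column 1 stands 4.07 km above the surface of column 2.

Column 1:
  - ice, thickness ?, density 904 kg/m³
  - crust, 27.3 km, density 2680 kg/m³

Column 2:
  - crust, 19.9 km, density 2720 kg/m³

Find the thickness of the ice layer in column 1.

3.12 km

Take the compensation level at the base of the deeper column (depth z_c below the surface of column 1) and equate Σ ρ_i t_i down to z_c; mantle fills any gap and the z_c terms cancel.
Column 1: x×904 + 27.3×2680 + (z_c − 27.3 − x)×3390
Column 2: 4.07×0 + 19.9×2720 + (z_c − 4.07 − 19.9)×3390
The z_c×3390 term appears on both sides and cancels. Collect the known terms of each column as K = Σ(ρt)_known − 3390 × (depth of known layers): K_1 = 73164 − 3390×27.3 = −19383; K_2 = 54128 − 3390×(4.07 + 19.9) = −27130.3.
Balance: K_1 − x×(3390 − 904) = K_2, so x = (K_1 − K_2)/(3390 − 904) = 7747.3/2486 = 3.12 km.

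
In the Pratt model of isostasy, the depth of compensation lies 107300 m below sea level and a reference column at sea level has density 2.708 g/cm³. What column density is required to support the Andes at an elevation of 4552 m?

2.6 g/cm³

Pratt balance: ρ_ref D = ρ (D + h).
ρ = ρ_ref D/(D + h) = 2.708 × 107300 m/(107300 m + 4552 m) = 2.6 g/cm³.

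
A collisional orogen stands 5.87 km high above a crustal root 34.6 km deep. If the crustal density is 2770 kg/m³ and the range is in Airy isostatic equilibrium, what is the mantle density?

3240 kg/m³

Airy balance: ρ_c h = (ρ_m − ρ_c) r → ρ_m = ρ_c (1 + h/r).
ρ_m = 2770 × (1 + 5.87 km/34.6 km) = 3240 kg/m³.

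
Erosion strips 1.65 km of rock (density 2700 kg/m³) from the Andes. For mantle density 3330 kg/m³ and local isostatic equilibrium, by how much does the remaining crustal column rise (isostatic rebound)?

1.34 km

Unloading: uplift u = e ρ_c/ρ_m = 1.65 km × 2700/3330 = 1.34 km.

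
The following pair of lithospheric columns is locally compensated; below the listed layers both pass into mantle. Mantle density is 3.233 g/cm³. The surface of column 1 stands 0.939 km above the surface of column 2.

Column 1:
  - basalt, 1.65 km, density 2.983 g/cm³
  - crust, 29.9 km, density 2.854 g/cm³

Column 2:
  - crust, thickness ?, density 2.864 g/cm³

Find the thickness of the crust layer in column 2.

23.6 km

Take the compensation level at the base of the deeper column (depth z_c below the surface of column 1) and equate Σ ρ_i t_i down to z_c; mantle fills any gap and the z_c terms cancel.
Column 1: 1.65×2.983 + 29.9×2.854 + (z_c − 31.55)×3.233
Column 2: 0.939×0 + x×2.864 + (z_c − 0.939 − 0 − x)×3.233
The z_c×3.233 term appears on both sides and cancels. Collect the known terms of each column as K = Σ(ρt)_known − 3.233 × (depth of known layers): K_1 = 90.25655 − 3.233×31.55 = −11.7446; K_2 = 0 − 3.233×(0.939 + 0) = −3.035787.
Balance: K_1 = K_2 − x×(3.233 − 2.864), so x = (K_2 − K_1)/(3.233 − 2.864) = 8.70881/0.369 = 23.6 km.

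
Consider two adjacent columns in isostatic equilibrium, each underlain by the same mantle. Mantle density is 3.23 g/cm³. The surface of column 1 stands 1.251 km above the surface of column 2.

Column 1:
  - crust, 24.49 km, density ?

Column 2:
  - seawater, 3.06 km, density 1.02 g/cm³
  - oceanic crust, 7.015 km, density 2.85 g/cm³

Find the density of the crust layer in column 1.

Take the compensation level at the base of the deeper column (depth z_c below the surface of column 1) and equate Σ ρ_i t_i down to z_c; mantle fills any gap and the z_c terms cancel.
Column 1: 24.49×ρ + (z_c − 24.49)×3.23
Column 2: 1.251×0 + 3.06×1.02 + 7.015×2.85 + (z_c − 1.251 − 10.075)×3.23
The z_c×3.23 term appears on both sides and cancels. Collect the known terms of each column as K = Σ(ρt)_known − 3.23 × (depth of known layers): K_1 = 0 − 3.23×24.49 = −79.1027; K_2 = 23.11395 − 3.23×(1.251 + 10.075) = −13.46903.
Balance: K_1 + 24.49×ρ = K_2, so ρ = (K_2 − K_1)/24.49 = 65.6337/24.49 = 2.68 g/cm³.

2.68 g/cm³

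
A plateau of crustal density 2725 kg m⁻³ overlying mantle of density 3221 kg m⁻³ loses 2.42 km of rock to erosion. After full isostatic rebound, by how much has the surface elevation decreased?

0.373 km

Rebound u = e ρ_c/ρ_m = 2.42 km × 2725/3221 = 2.047 km.
Net surface drop = e − u = 2.42 km − 2.047 km = e (ρ_m − ρ_c)/ρ_m = 0.373 km.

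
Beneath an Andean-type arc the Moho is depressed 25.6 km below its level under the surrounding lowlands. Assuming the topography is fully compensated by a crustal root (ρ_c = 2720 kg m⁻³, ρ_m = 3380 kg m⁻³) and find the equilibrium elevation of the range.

6.21 km

By Archimedes' principle applied to the lithosphere: ρ_c h = (ρ_m − ρ_c) r.
h = r (ρ_m − ρ_c) / ρ_c = 25.6 km × (3380 − 2720) / 2720 = 6.21 km.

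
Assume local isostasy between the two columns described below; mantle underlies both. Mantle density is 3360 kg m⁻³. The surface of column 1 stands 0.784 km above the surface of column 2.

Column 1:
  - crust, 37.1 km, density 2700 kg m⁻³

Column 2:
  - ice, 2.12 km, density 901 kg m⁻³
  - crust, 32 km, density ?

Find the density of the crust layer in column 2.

Take the compensation level at the base of the deeper column (depth z_c below the surface of column 1) and equate Σ ρ_i t_i down to z_c; mantle fills any gap and the z_c terms cancel.
Column 1: 37.1×2700 + (z_c − 37.1)×3360
Column 2: 0.784×0 + 2.12×901 + 32×ρ + (z_c − 0.784 − 34.12)×3360
The z_c×3360 term appears on both sides and cancels. Collect the known terms of each column as K = Σ(ρt)_known − 3360 × (depth of known layers): K_1 = 100170 − 3360×37.1 = −24486; K_2 = 1910.12 − 3360×(0.784 + 34.12) = −115367.32.
Balance: K_1 = K_2 + 32×ρ, so ρ = (K_1 − K_2)/32 = 90881.3/32 = 2840 kg m⁻³.

2840 kg m⁻³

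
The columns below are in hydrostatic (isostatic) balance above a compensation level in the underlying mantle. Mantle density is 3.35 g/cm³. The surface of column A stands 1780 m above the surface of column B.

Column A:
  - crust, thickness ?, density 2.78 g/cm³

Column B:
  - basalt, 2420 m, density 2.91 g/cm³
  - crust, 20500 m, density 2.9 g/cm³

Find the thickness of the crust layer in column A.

28500 m

Take the compensation level at the base of the deeper column (depth z_c below the surface of column A) and equate Σ ρ_i t_i down to z_c; mantle fills any gap and the z_c terms cancel.
Column A: x×2.78 + (z_c − 0 − x)×3.35
Column B: 1780×0 + 2420×2.91 + 20500×2.9 + (z_c − 1780 − 22920)×3.35
The z_c×3.35 term appears on both sides and cancels. Collect the known terms of each column as K = Σ(ρt)_known − 3.35 × (depth of known layers): K_A = 0 − 3.35×0 = 0; K_B = 66492.2 − 3.35×(1780 + 22920) = −16252.8.
Balance: K_A − x×(3.35 − 2.78) = K_B, so x = (K_A − K_B)/(3.35 − 2.78) = 16252.8/0.57 = 28500 m.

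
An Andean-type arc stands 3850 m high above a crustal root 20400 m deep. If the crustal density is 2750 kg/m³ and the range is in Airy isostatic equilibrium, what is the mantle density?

Airy balance: ρ_c h = (ρ_m − ρ_c) r → ρ_m = ρ_c (1 + h/r).
ρ_m = 2750 × (1 + 3850 m/20400 m) = 3270 kg/m³.

3270 kg/m³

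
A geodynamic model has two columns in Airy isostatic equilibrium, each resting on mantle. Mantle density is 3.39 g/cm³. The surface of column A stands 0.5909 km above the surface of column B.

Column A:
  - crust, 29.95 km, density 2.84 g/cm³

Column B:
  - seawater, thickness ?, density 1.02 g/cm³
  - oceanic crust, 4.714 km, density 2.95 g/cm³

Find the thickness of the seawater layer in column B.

5.23 km

Take the compensation level at the base of the deeper column (depth z_c below the surface of column A) and equate Σ ρ_i t_i down to z_c; mantle fills any gap and the z_c terms cancel.
Column A: 29.95×2.84 + (z_c − 29.95)×3.39
Column B: 0.5909×0 + x×1.02 + 4.714×2.95 + (z_c − 0.5909 − 4.714 − x)×3.39
The z_c×3.39 term appears on both sides and cancels. Collect the known terms of each column as K = Σ(ρt)_known − 3.39 × (depth of known layers): K_A = 85.058 − 3.39×29.95 = −16.4725; K_B = 13.9063 − 3.39×(0.5909 + 4.714) = −4.077311.
Balance: K_A = K_B − x×(3.39 − 1.02), so x = (K_B − K_A)/(3.39 − 1.02) = 12.3952/2.37 = 5.23 km.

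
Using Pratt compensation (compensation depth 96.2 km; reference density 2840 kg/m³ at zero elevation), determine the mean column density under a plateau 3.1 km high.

2750 kg/m³

Pratt balance: ρ_ref D = ρ (D + h).
ρ = ρ_ref D/(D + h) = 2840 × 96.2 km/(96.2 km + 3.1 km) = 2750 kg/m³.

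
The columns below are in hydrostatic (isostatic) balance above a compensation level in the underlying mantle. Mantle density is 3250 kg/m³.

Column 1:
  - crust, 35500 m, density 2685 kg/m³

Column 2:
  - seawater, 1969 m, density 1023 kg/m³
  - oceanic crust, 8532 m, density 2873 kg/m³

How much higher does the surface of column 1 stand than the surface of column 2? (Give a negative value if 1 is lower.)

For any compensation level in the mantle, the mantle terms cancel and isostasy reduces to e = (Σt_1 − Σt_2) − (Σ(ρt)_1 − Σ(ρt)_2) / ρ_m.
Σt_1 = 35500 m; Σt_2 = 10501 m; Σ(ρt)_1 = 95317500; Σ(ρt)_2 = 26526723 (in m·kg/m³).
e = (35500 − 10501) − (95317500 − 26526723) / 3250 = 3830 m.

3830 m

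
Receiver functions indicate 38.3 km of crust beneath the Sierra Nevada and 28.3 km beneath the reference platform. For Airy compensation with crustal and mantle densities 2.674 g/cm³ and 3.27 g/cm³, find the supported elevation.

1.82 km

Excess crust Δ = 38.3 km − 28.3 km = 10 km, split between elevation h and root r with h + r = Δ.
Airy balance ρ_c h = (ρ_m − ρ_c) r gives r = h ρ_c/(ρ_m − ρ_c), so h (1 + ρ_c/(ρ_m − ρ_c)) = Δ, i.e. h = Δ (ρ_m − ρ_c)/ρ_m.
h = 10 km × 0.596/3.27 = 1.82 km.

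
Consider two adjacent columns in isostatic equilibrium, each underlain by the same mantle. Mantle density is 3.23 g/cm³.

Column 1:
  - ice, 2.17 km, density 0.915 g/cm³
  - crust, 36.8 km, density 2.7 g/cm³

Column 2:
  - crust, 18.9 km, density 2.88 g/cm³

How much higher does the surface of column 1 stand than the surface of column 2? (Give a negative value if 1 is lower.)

For any compensation level in the mantle, the mantle terms cancel and isostasy reduces to e = (Σt_1 − Σt_2) − (Σ(ρt)_1 − Σ(ρt)_2) / ρ_m.
Σt_1 = 38.97 km; Σt_2 = 18.9 km; Σ(ρt)_1 = 101.34555; Σ(ρt)_2 = 54.432 (in km·g/cm³).
e = (38.97 − 18.9) − (101.34555 − 54.432) / 3.23 = 5.55 km.

5.55 km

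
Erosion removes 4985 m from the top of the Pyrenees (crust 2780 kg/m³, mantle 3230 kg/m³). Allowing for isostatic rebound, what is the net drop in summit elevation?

Rebound u = e ρ_c/ρ_m = 4985 m × 2780/3230 = 4290 m.
Net surface drop = e − u = 4985 m − 4290 m = e (ρ_m − ρ_c)/ρ_m = 695 m.

695 m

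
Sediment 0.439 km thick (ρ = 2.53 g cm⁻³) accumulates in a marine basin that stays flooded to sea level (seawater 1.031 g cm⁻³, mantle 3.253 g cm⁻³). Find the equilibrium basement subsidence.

Submarine loading: the sediment displaces seawater, and the subsidence is in turn flooded, so s (ρ_m − ρ_w) = t (ρ_sed − ρ_w).
s = 0.439 km × (2.53 − 1.031) / (3.253 − 1.031) = 0.296 km.

0.296 km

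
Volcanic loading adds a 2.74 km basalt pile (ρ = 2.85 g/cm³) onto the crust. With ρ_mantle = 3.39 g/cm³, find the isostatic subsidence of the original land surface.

2.3 km

Subaerial loading: s = t ρ_load / ρ_m.
s = 2.74 km × 2.85/3.39 = 2.3 km.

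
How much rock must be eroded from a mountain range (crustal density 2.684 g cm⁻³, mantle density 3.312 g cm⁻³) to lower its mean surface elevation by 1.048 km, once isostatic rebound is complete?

5.53 km

Net drop Δ = e − u = e − e ρ_c/ρ_m = e (ρ_m − ρ_c)/ρ_m.
e = Δ ρ_m/(ρ_m − ρ_c) = 1.048 km × 3.312/0.628 = 5.53 km.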